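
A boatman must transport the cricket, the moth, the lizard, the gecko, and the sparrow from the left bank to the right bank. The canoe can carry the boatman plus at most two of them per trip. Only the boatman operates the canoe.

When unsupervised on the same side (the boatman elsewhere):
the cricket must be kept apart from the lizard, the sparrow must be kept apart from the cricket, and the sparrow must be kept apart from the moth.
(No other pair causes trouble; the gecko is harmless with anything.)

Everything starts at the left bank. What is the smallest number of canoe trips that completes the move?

Counting alone: the boatman can take at most 2 across per trip to the right bank, so moving all 5 needs at least 3 loaded trips out, with a return between consecutive ones — at least 5 crossings.
The plan below uses exactly 5 crossings, so it is optimal:
1. Boatman goes to the right bank with the cricket and the moth.
2. Boatman goes back to the left bank alone.
3. Boatman goes to the right bank with the gecko.
4. Boatman goes back to the left bank alone.
5. Boatman goes to the right bank with the lizard and the sparrow.

5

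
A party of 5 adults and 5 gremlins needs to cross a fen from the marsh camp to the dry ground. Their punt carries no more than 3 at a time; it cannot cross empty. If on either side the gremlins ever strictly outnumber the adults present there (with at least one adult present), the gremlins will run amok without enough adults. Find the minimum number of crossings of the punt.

Counting alone: each trip to the dry ground takes at most 3 across and each return brings at least 1 back, so after t trips out (and t−1 returns) at most 3t − (t−1) of the 10 are across; that first reaches 10 at t = 5, so at least 9 crossings are needed.
The safety rule pushes this higher. Following every safe sequence of crossings, the most of the 10 that can be at the dry ground as the punt arrives there on crossing 9 is 9 — never all 10.
So no plan with fewer than 11 crossings exists, and this one achieves 11:
1. 2 gremlins → the dry ground.  (the marsh camp: 5A 3G; the dry ground: 0A 2G)
2. 1 gremlin ← the marsh camp.  (the marsh camp: 5A 4G; the dry ground: 0A 1G)
3. 3 gremlins → the dry ground.  (the marsh camp: 5A 1G; the dry ground: 0A 4G)
4. 1 gremlin ← the marsh camp.  (the marsh camp: 5A 2G; the dry ground: 0A 3G)
5. 3 adults → the dry ground.  (the marsh camp: 2A 2G; the dry ground: 3A 3G)
6. 1 adult and 1 gremlin ← the marsh camp.  (the marsh camp: 3A 3G; the dry ground: 2A 2G)
7. 3 adults → the dry ground.  (the marsh camp: 0A 3G; the dry ground: 5A 2G)
8. 1 gremlin ← the marsh camp.  (the marsh camp: 0A 4G; the dry ground: 5A 1G)
9. 2 gremlins → the dry ground.  (the marsh camp: 0A 2G; the dry ground: 5A 3G)
10. 1 gremlin ← the marsh camp.  (the marsh camp: 0A 3G; the dry ground: 5A 2G)
11. 3 gremlins → the dry ground.  (the marsh camp: 0A 0G; the dry ground: 5A 5G)

11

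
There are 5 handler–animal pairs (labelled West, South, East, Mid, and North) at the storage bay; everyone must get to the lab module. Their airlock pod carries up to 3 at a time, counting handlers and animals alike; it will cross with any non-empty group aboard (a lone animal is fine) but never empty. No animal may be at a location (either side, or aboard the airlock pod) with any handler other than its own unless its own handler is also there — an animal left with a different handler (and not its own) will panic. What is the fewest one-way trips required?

11

Counting alone: each trip to the lab module takes at most 3 across and each return brings at least 1 back, so after t trips out (and t−1 returns) at most 3t − (t−1) of the 10 are across; that first reaches 10 at t = 5, so at least 9 crossings are needed.
The safety rule pushes this higher. Following every safe sequence of crossings, the most of the 10 that can be at the lab module as the airlock pod arrives there on crossing 9 is 9 — never all 10.
So no plan with fewer than 11 crossings exists, and this one achieves 11:
1. animal West and handler West cross → the lab module.
2. handler West crosses ← the storage bay.
3. animal East, animal Mid, and animal South cross → the lab module.
4. animal West crosses ← the storage bay.
5. handler East, handler Mid, and handler South cross → the lab module.
6. animal South and handler South cross ← the storage bay.
7. handler North, handler South, and handler West cross → the lab module.
8. animal East crosses ← the storage bay.
9. animal South and animal West cross → the lab module.
10. animal West crosses ← the storage bay.
11. animal East, animal North, and animal West cross → the lab module.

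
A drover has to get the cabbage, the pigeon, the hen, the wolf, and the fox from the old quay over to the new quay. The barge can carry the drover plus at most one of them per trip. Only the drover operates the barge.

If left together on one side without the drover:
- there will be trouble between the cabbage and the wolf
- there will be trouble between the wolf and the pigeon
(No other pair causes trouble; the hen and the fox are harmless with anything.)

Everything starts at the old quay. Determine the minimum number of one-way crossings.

Counting alone: the drover can take at most 1 across per trip to the new quay, so moving all 5 needs at least 5 loaded trips out, with a return between consecutive ones — at least 9 crossings.
The safety rule pushes this higher. Following every safe sequence of crossings, the most of the 5 that can be at the new quay as the barge arrives there on crossing 9 is 4 — never all 5.
So no plan with fewer than 11 crossings exists, and this one achieves 11:
1. Drover goes to the new quay with the wolf.
2. Drover goes back to the old quay alone.
3. Drover goes to the new quay with the cabbage.
4. Drover goes back to the old quay with the wolf.
5. Drover goes to the new quay with the pigeon.
6. Drover goes back to the old quay alone.
7. Drover goes to the new quay with the hen.
8. Drover goes back to the old quay alone.
9. Drover goes to the new quay with the fox.
10. Drover goes back to the old quay alone.
11. Drover goes to the new quay with the wolf.

11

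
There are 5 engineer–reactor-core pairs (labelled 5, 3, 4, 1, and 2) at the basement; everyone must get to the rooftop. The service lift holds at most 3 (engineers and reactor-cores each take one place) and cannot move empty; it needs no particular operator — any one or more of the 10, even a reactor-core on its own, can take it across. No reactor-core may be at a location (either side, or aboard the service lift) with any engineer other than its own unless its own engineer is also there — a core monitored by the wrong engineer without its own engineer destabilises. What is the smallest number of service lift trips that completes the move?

Counting alone: each trip to the rooftop takes at most 3 across and each return brings at least 1 back, so after t trips out (and t−1 returns) at most 3t − (t−1) of the 10 are across; that first reaches 10 at t = 5, so at least 9 crossings are needed.
The safety rule pushes this higher. Following every safe sequence of crossings, the most of the 10 that can be at the rooftop as the service lift arrives there on crossing 9 is 9 — never all 10.
So no plan with fewer than 11 crossings exists, and this one achieves 11:
1. engineer 5 and reactor-core 5 cross → the rooftop.
2. engineer 5 crosses ← the basement.
3. reactor-core 1, reactor-core 3, and reactor-core 4 cross → the rooftop.
4. reactor-core 5 crosses ← the basement.
5. engineer 1, engineer 3, and engineer 4 cross → the rooftop.
6. engineer 3 and reactor-core 3 cross ← the basement.
7. engineer 2, engineer 3, and engineer 5 cross → the rooftop.
8. reactor-core 4 crosses ← the basement.
9. reactor-core 3 and reactor-core 5 cross → the rooftop.
10. reactor-core 5 crosses ← the basement.
11. reactor-core 2, reactor-core 4, and reactor-core 5 cross → the rooftop.

11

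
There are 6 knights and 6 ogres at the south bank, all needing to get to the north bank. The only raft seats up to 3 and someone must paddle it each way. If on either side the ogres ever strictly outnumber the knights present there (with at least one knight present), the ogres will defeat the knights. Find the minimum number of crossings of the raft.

Following every safe sequence of crossings from the start, the most of the 12 that can be at the north bank as the raft arrives there on crossings 1, 3, 5 is 3, 5, 6 respectively; the best ever achieved is 6 of 12.
From crossing 7 on, no configuration arises that was not already reachable earlier: only 17 distinct safe configurations (who is on which side, and where the raft is) can ever be reached, none of them has everyone across, and every continuation just revisits them. They are: 0 knights + 0 ogres across (raft back at the start); 0 knights + 1 ogre across (raft there); 0 knights + 1 ogre across (raft back at the start); 0 knights + 2 ogres across (raft there); 0 knights + 2 ogres across (raft back at the start); 0 knights + 3 ogres across (raft there); 0 knights + 3 ogres across (raft back at the start); 0 knights + 4 ogres across (raft there); 0 knights + 4 ogres across (raft back at the start); 0 knights + 5 ogres across (raft there); 0 knights + 5 ogres across (raft back at the start); 0 knights + 6 ogres across (raft there); 1 knight + 1 ogre across (raft there); 1 knight + 1 ogre across (raft back at the start); 2 knights + 2 ogres across (raft there); 2 knights + 2 ogres across (raft back at the start); 3 knights + 3 ogres across (raft there). So no valid plan exists.

impossible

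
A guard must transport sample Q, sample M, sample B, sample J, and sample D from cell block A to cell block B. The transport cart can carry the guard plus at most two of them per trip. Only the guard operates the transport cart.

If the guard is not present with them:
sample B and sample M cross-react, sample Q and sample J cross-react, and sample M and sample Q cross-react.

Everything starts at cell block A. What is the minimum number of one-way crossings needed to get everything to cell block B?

5

Counting alone: the guard can take at most 2 across per trip to cell block B, so moving all 5 needs at least 3 loaded trips out, with a return between consecutive ones — at least 5 crossings.
The plan below uses exactly 5 crossings, so it is optimal:
1. Guard goes to cell block B with sample M and sample Q.  [cell block A: sample B, sample D, sample J | cell block B: sample M, sample Q]
2. Guard goes back to cell block A with sample Q.  [cell block A: sample B, sample D, sample J, sample Q | cell block B: sample M]
3. Guard goes to cell block B with sample D and sample J.  [cell block A: sample B, sample Q | cell block B: sample D, sample J, sample M]
4. Guard goes back to cell block A alone.  [cell block A: sample B, sample Q | cell block B: sample D, sample J, sample M]
5. Guard goes to cell block B with sample B and sample Q.  [cell block A: — | cell block B: sample B, sample D, sample J, sample M, sample Q]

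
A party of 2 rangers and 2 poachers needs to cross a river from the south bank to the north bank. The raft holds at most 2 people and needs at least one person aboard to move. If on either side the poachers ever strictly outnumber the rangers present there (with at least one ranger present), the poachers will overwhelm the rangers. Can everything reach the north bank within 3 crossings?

No

Counting alone: each trip to the north bank takes at most 2 across and each return brings at least 1 back, so after t trips out (and t−1 returns) at most 2t − (t−1) of the 4 are across; that first reaches 4 at t = 3, so at least 5 crossings are needed.
Since 3 < 5, 3 crossings cannot be enough. (The shortest complete plan in fact takes 5:)
1. 2 poachers → the north bank.  (the south bank: 2R 0P; the north bank: 0R 2P)
2. 1 poacher ← the south bank.  (the south bank: 2R 1P; the north bank: 0R 1P)
3. 2 rangers → the north bank.  (the south bank: 0R 1P; the north bank: 2R 1P)
4. 1 poacher ← the south bank.  (the south bank: 0R 2P; the north bank: 2R 0P)
5. 2 poachers → the north bank.  (the south bank: 0R 0P; the north bank: 2R 2P)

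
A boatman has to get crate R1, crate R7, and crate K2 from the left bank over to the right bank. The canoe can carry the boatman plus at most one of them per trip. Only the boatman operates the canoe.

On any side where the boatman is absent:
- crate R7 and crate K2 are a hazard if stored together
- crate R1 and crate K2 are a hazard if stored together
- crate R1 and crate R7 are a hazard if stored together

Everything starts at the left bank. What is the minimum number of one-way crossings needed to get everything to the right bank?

impossible

Whatever the first load, the items left behind include a forbidden pair without the boatman. No opening move is safe, so no plan exists.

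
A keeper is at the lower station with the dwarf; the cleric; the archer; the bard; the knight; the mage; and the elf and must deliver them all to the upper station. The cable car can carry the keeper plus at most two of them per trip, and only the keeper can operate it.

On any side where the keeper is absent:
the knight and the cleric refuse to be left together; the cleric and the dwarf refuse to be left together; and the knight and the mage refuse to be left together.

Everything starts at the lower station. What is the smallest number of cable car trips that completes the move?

7

Counting alone: the keeper can take at most 2 across per trip to the upper station, so moving all 7 needs at least 4 loaded trips out, with a return between consecutive ones — at least 7 crossings.
The plan below uses exactly 7 crossings, so it is optimal:
1. Keeper goes to the upper station with the dwarf and the knight.  [the lower station: the archer, the bard, the cleric, the elf, the mage | the upper station: the dwarf, the knight]
2. Keeper goes back to the lower station alone.  [the lower station: the archer, the bard, the cleric, the elf, the mage | the upper station: the dwarf, the knight]
3. Keeper goes to the upper station with the archer.  [the lower station: the bard, the cleric, the elf, the mage | the upper station: the archer, the dwarf, the knight]
4. Keeper goes back to the lower station alone.  [the lower station: the bard, the cleric, the elf, the mage | the upper station: the archer, the dwarf, the knight]
5. Keeper goes to the upper station with the bard and the elf.  [the lower station: the cleric, the mage | the upper station: the archer, the bard, the dwarf, the elf, the knight]
6. Keeper goes back to the lower station alone.  [the lower station: the cleric, the mage | the upper station: the archer, the bard, the dwarf, the elf, the knight]
7. Keeper goes to the upper station with the cleric and the mage.  [the lower station: — | the upper station: the archer, the bard, the cleric, the dwarf, the elf, the knight, the mage]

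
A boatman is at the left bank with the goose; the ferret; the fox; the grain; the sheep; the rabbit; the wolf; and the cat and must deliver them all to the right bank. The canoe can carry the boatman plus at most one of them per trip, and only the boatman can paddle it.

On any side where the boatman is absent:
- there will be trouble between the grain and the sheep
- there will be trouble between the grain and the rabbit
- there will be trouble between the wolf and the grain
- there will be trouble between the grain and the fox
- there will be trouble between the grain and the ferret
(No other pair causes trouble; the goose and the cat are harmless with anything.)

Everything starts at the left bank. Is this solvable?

Following every safe sequence of crossings from the start, the most of the 8 that can be at the right bank as the canoe arrives there on crossings 1, 3, 5, 7 is 1, 2, 3, 4 respectively; the best ever achieved is 4 of 8.
From crossing 9 on, no configuration arises that was not already reachable earlier: only 52 distinct safe configurations (who is on which side, and where the canoe is) can ever be reached, none of them has everyone across, and every continuation just revisits them. So no valid plan exists.

No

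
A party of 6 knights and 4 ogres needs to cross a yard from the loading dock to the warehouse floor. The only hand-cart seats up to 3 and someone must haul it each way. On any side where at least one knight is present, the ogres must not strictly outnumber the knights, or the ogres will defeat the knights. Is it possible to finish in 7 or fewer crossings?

No

Counting alone: each trip to the warehouse floor takes at most 3 across and each return brings at least 1 back, so after t trips out (and t−1 returns) at most 3t − (t−1) of the 10 are across; that first reaches 10 at t = 5, so at least 9 crossings are needed.
Since 7 < 9, 7 crossings cannot be enough. (The shortest complete plan in fact takes 9:)
1. 2 ogres → the warehouse floor.  (the loading dock: 6K 2O; the warehouse floor: 0K 2O)
2. 1 ogre ← the loading dock.  (the loading dock: 6K 3O; the warehouse floor: 0K 1O)
3. 3 ogres → the warehouse floor.  (the loading dock: 6K 0O; the warehouse floor: 0K 4O)
4. 1 ogre ← the loading dock.  (the loading dock: 6K 1O; the warehouse floor: 0K 3O)
5. 3 knights → the warehouse floor.  (the loading dock: 3K 1O; the warehouse floor: 3K 3O)
6. 1 ogre ← the loading dock.  (the loading dock: 3K 2O; the warehouse floor: 3K 2O)
7. 1 knight and 2 ogres → the warehouse floor.  (the loading dock: 2K 0O; the warehouse floor: 4K 4O)
8. 1 ogre ← the loading dock.  (the loading dock: 2K 1O; the warehouse floor: 4K 3O)
9. 2 knights and 1 ogre → the warehouse floor.  (the loading dock: 0K 0O; the warehouse floor: 6K 4O)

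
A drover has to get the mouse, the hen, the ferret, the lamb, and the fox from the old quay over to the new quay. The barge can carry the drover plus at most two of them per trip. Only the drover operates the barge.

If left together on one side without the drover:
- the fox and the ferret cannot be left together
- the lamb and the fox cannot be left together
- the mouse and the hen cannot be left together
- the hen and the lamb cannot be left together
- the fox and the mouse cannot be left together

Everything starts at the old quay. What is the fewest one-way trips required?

7

Counting alone: the drover can take at most 2 across per trip to the new quay, so moving all 5 needs at least 3 loaded trips out, with a return between consecutive ones — at least 5 crossings.
The safety rule pushes this higher. Following every safe sequence of crossings, the most of the 5 that can be at the new quay as the barge arrives there on crossing 5 is 4 — never all 5.
So no plan with fewer than 7 crossings exists, and this one achieves 7:
1. Drover goes to the new quay with the fox and the hen.  [the old quay: the ferret, the lamb, the mouse | the new quay: the fox, the hen]
2. Drover goes back to the old quay alone.  [the old quay: the ferret, the lamb, the mouse | the new quay: the fox, the hen]
3. Drover goes to the new quay with the mouse.  [the old quay: the ferret, the lamb | the new quay: the fox, the hen, the mouse]
4. Drover goes back to the old quay with the fox and the hen.  [the old quay: the ferret, the fox, the hen, the lamb | the new quay: the mouse]
5. Drover goes to the new quay with the ferret and the lamb.  [the old quay: the fox, the hen | the new quay: the ferret, the lamb, the mouse]
6. Drover goes back to the old quay alone.  [the old quay: the fox, the hen | the new quay: the ferret, the lamb, the mouse]
7. Drover goes to the new quay with the fox and the hen.  [the old quay: — | the new quay: the ferret, the fox, the hen, the lamb, the mouse]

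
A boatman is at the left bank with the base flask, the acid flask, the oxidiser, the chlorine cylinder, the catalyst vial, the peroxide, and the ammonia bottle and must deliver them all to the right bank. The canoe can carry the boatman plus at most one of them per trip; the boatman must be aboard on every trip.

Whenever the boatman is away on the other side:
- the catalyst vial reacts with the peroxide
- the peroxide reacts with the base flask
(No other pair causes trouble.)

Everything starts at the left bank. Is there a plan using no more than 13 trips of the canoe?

No

Counting alone: the boatman can take at most 1 across per trip to the right bank, so moving all 7 needs at least 7 loaded trips out, with a return between consecutive ones — at least 13 crossings.
The safety rule pushes this higher. Following every safe sequence of crossings, the most of the 7 that can be at the right bank as the canoe arrives there on crossing 13 is 6 — never all 7.
So the move cannot be finished within 13 crossings. (The shortest complete plan takes 15:)
1. Boatman goes to the right bank with the peroxide.  [the left bank: the acid flask, the ammonia bottle, the base flask, the catalyst vial, the chlorine cylinder, the oxidiser | the right bank: the peroxide]
2. Boatman goes back to the left bank alone.  [the left bank: the acid flask, the ammonia bottle, the base flask, the catalyst vial, the chlorine cylinder, the oxidiser | the right bank: the peroxide]
3. Boatman goes to the right bank with the base flask.  [the left bank: the acid flask, the ammonia bottle, the catalyst vial, the chlorine cylinder, the oxidiser | the right bank: the base flask, the peroxide]
4. Boatman goes back to the left bank with the peroxide.  [the left bank: the acid flask, the ammonia bottle, the catalyst vial, the chlorine cylinder, the oxidiser, the peroxide | the right bank: the base flask]
5. Boatman goes to the right bank with the catalyst vial.  [the left bank: the acid flask, the ammonia bottle, the chlorine cylinder, the oxidiser, the peroxide | the right bank: the base flask, the catalyst vial]
6. Boatman goes back to the left bank alone.  [the left bank: the acid flask, the ammonia bottle, the chlorine cylinder, the oxidiser, the peroxide | the right bank: the base flask, the catalyst vial]
7. Boatman goes to the right bank with the acid flask.  [the left bank: the ammonia bottle, the chlorine cylinder, the oxidiser, the peroxide | the right bank: the acid flask, the base flask, the catalyst vial]
8. Boatman goes back to the left bank alone.  [the left bank: the ammonia bottle, the chlorine cylinder, the oxidiser, the peroxide | the right bank: the acid flask, the base flask, the catalyst vial]
9. Boatman goes to the right bank with the oxidiser.  [the left bank: the ammonia bottle, the chlorine cylinder, the peroxide | the right bank: the acid flask, the base flask, the catalyst vial, the oxidiser]
10. Boatman goes back to the left bank alone.  [the left bank: the ammonia bottle, the chlorine cylinder, the peroxide | the right bank: the acid flask, the base flask, the catalyst vial, the oxidiser]
11. Boatman goes to the right bank with the chlorine cylinder.  [the left bank: the ammonia bottle, the peroxide | the right bank: the acid flask, the base flask, the catalyst vial, the chlorine cylinder, the oxidiser]
12. Boatman goes back to the left bank alone.  [the left bank: the ammonia bottle, the peroxide | the right bank: the acid flask, the base flask, the catalyst vial, the chlorine cylinder, the oxidiser]
13. Boatman goes to the right bank with the ammonia bottle.  [the left bank: the peroxide | the right bank: the acid flask, the ammonia bottle, the base flask, the catalyst vial, the chlorine cylinder, the oxidiser]
14. Boatman goes back to the left bank alone.  [the left bank: the peroxide | the right bank: the acid flask, the ammonia bottle, the base flask, the catalyst vial, the chlorine cylinder, the oxidiser]
15. Boatman goes to the right bank with the peroxide.  [the left bank: — | the right bank: the acid flask, the ammonia bottle, the base flask, the catalyst vial, the chlorine cylinder, the oxidiser, the peroxide]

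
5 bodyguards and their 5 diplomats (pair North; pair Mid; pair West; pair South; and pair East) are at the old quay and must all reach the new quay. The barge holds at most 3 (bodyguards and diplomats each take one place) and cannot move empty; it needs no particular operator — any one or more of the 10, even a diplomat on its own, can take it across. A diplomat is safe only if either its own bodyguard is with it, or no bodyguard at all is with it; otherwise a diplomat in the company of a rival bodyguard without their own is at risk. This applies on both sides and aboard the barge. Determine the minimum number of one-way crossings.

11

Counting alone: each trip to the new quay takes at most 3 across and each return brings at least 1 back, so after t trips out (and t−1 returns) at most 3t − (t−1) of the 10 are across; that first reaches 10 at t = 5, so at least 9 crossings are needed.
The safety rule pushes this higher. Following every safe sequence of crossings, the most of the 10 that can be at the new quay as the barge arrives there on crossing 9 is 9 — never all 10.
So no plan with fewer than 11 crossings exists, and this one achieves 11:
1. bodyguard North and diplomat North cross → the new quay.
2. bodyguard North crosses ← the old quay.
3. diplomat Mid, diplomat South, and diplomat West cross → the new quay.
4. diplomat North crosses ← the old quay.
5. bodyguard Mid, bodyguard South, and bodyguard West cross → the new quay.
6. bodyguard Mid and diplomat Mid cross ← the old quay.
7. bodyguard East, bodyguard Mid, and bodyguard North cross → the new quay.
8. diplomat West crosses ← the old quay.
9. diplomat Mid and diplomat North cross → the new quay.
10. diplomat North crosses ← the old quay.
11. diplomat East, diplomat North, and diplomat West cross → the new quay.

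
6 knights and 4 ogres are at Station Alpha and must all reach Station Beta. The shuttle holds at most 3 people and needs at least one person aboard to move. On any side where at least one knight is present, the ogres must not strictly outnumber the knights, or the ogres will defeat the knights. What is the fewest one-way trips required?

Counting alone: each trip to Station Beta takes at most 3 across and each return brings at least 1 back, so after t trips out (and t−1 returns) at most 3t − (t−1) of the 10 are across; that first reaches 10 at t = 5, so at least 9 crossings are needed.
The plan below uses exactly 9 crossings, so it is optimal:
1. 2 ogres → Station Beta.  (Station Alpha: 6K 2O; Station Beta: 0K 2O)
2. 1 ogre ← Station Alpha.  (Station Alpha: 6K 3O; Station Beta: 0K 1O)
3. 3 ogres → Station Beta.  (Station Alpha: 6K 0O; Station Beta: 0K 4O)
4. 1 ogre ← Station Alpha.  (Station Alpha: 6K 1O; Station Beta: 0K 3O)
5. 3 knights → Station Beta.  (Station Alpha: 3K 1O; Station Beta: 3K 3O)
6. 1 ogre ← Station Alpha.  (Station Alpha: 3K 2O; Station Beta: 3K 2O)
7. 1 knight and 2 ogres → Station Beta.  (Station Alpha: 2K 0O; Station Beta: 4K 4O)
8. 1 ogre ← Station Alpha.  (Station Alpha: 2K 1O; Station Beta: 4K 3O)
9. 2 knights and 1 ogre → Station Beta.  (Station Alpha: 0K 0O; Station Beta: 6K 4O)

9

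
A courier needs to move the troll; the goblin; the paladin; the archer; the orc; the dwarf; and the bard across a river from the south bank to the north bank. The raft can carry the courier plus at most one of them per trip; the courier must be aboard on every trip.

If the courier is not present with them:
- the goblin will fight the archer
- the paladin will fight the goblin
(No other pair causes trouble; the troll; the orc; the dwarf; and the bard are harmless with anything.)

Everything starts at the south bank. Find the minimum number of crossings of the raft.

15

Counting alone: the courier can take at most 1 across per trip to the north bank, so moving all 7 needs at least 7 loaded trips out, with a return between consecutive ones — at least 13 crossings.
The safety rule pushes this higher. Following every safe sequence of crossings, the most of the 7 that can be at the north bank as the raft arrives there on crossing 13 is 6 — never all 7.
So no plan with fewer than 15 crossings exists, and this one achieves 15:
1. Courier goes to the north bank with the goblin.
2. Courier goes back to the south bank alone.
3. Courier goes to the north bank with the troll.
4. Courier goes back to the south bank alone.
5. Courier goes to the north bank with the paladin.
6. Courier goes back to the south bank with the goblin.
7. Courier goes to the north bank with the archer.
8. Courier goes back to the south bank alone.
9. Courier goes to the north bank with the orc.
10. Courier goes back to the south bank alone.
11. Courier goes to the north bank with the dwarf.
12. Courier goes back to the south bank alone.
13. Courier goes to the north bank with the bard.
14. Courier goes back to the south bank alone.
15. Courier goes to the north bank with the goblin.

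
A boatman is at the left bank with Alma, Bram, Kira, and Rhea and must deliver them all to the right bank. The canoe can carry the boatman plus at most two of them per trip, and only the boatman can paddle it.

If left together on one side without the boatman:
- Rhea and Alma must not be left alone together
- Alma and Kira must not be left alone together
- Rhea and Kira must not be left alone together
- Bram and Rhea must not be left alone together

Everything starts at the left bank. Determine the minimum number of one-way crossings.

5

Counting alone: the boatman can take at most 2 across per trip to the right bank, so moving all 4 needs at least 2 loaded trips out, with a return between consecutive ones — at least 3 crossings.
The safety rule pushes this higher. Following every safe sequence of crossings, the most of the 4 that can be at the right bank as the canoe arrives there on crossing 3 is 3 — never all 4.
So no plan with fewer than 5 crossings exists, and this one achieves 5:
1. Boatman goes to the right bank with Alma and Rhea.  [the left bank: Bram, Kira | the right bank: Alma, Rhea]
2. Boatman goes back to the left bank with Alma.  [the left bank: Alma, Bram, Kira | the right bank: Rhea]
3. Boatman goes to the right bank with Alma and Bram.  [the left bank: Kira | the right bank: Alma, Bram, Rhea]
4. Boatman goes back to the left bank with Rhea.  [the left bank: Kira, Rhea | the right bank: Alma, Bram]
5. Boatman goes to the right bank with Kira and Rhea.  [the left bank: — | the right bank: Alma, Bram, Kira, Rhea]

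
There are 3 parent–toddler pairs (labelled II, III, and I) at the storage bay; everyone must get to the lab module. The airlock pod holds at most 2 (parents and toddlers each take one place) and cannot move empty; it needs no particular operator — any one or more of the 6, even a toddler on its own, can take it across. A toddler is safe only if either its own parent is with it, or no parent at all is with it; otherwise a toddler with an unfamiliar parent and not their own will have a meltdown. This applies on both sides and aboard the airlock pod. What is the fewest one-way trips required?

Counting alone: each trip to the lab module takes at most 2 across and each return brings at least 1 back, so after t trips out (and t−1 returns) at most 2t − (t−1) of the 6 are across; that first reaches 6 at t = 5, so at least 9 crossings are needed.
The safety rule pushes this higher. Following every safe sequence of crossings, the most of the 6 that can be at the lab module as the airlock pod arrives there on crossing 9 is 5 — never all 6.
So no plan with fewer than 11 crossings exists, and this one achieves 11:
1. parent II and toddler II cross → the lab module.
2. parent II crosses ← the storage bay.
3. toddler I and toddler III cross → the lab module.
4. toddler II crosses ← the storage bay.
5. parent I and parent III cross → the lab module.
6. parent III and toddler III cross ← the storage bay.
7. parent II and parent III cross → the lab module.
8. toddler I crosses ← the storage bay.
9. toddler II and toddler III cross → the lab module.
10. parent I crosses ← the storage bay.
11. parent I and toddler I cross → the lab module.

11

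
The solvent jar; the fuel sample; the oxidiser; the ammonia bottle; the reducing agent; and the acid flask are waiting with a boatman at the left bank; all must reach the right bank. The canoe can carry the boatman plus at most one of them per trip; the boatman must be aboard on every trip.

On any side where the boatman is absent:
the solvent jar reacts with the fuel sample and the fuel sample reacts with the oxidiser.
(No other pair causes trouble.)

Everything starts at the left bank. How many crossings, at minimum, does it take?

Counting alone: the boatman can take at most 1 across per trip to the right bank, so moving all 6 needs at least 6 loaded trips out, with a return between consecutive ones — at least 11 crossings.
The safety rule pushes this higher. Following every safe sequence of crossings, the most of the 6 that can be at the right bank as the canoe arrives there on crossing 11 is 5 — never all 6.
So no plan with fewer than 13 crossings exists, and this one achieves 13:
1. Boatman goes to the right bank with the fuel sample.
2. Boatman goes back to the left bank alone.
3. Boatman goes to the right bank with the solvent jar.
4. Boatman goes back to the left bank with the fuel sample.
5. Boatman goes to the right bank with the oxidiser.
6. Boatman goes back to the left bank alone.
7. Boatman goes to the right bank with the ammonia bottle.
8. Boatman goes back to the left bank alone.
9. Boatman goes to the right bank with the reducing agent.
10. Boatman goes back to the left bank alone.
11. Boatman goes to the right bank with the acid flask.
12. Boatman goes back to the left bank alone.
13. Boatman goes to the right bank with the fuel sample.

13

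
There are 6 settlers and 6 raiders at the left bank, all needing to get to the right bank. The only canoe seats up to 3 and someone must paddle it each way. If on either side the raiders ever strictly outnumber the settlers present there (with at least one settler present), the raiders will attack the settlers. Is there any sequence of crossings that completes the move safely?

No

Following every safe sequence of crossings from the start, the most of the 12 that can be at the right bank as the canoe arrives there on crossings 1, 3, 5 is 3, 5, 6 respectively; the best ever achieved is 6 of 12.
From crossing 7 on, no configuration arises that was not already reachable earlier: only 17 distinct safe configurations (who is on which side, and where the canoe is) can ever be reached, none of them has everyone across, and every continuation just revisits them. They are: 0 settlers + 0 raiders across (canoe back at the start); 0 settlers + 1 raider across (canoe there); 0 settlers + 1 raider across (canoe back at the start); 0 settlers + 2 raiders across (canoe there); 0 settlers + 2 raiders across (canoe back at the start); 0 settlers + 3 raiders across (canoe there); 0 settlers + 3 raiders across (canoe back at the start); 0 settlers + 4 raiders across (canoe there); 0 settlers + 4 raiders across (canoe back at the start); 0 settlers + 5 raiders across (canoe there); 0 settlers + 5 raiders across (canoe back at the start); 0 settlers + 6 raiders across (canoe there); 1 settler + 1 raider across (canoe there); 1 settler + 1 raider across (canoe back at the start); 2 settlers + 2 raiders across (canoe there); 2 settlers + 2 raiders across (canoe back at the start); 3 settlers + 3 raiders across (canoe there). So no valid plan exists.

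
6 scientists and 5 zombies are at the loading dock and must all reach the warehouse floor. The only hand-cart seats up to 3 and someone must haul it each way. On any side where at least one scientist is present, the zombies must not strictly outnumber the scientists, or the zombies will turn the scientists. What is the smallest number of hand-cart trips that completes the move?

Counting alone: each trip to the warehouse floor takes at most 3 across and each return brings at least 1 back, so after t trips out (and t−1 returns) at most 3t − (t−1) of the 11 are across; that first reaches 11 at t = 5, so at least 9 crossings are needed.
The plan below uses exactly 9 crossings, so it is optimal:
1. 3 zombies → the warehouse floor.  (the loading dock: 6S 2Z; the warehouse floor: 0S 3Z)
2. 1 zombie ← the loading dock.  (the loading dock: 6S 3Z; the warehouse floor: 0S 2Z)
3. 3 scientists → the warehouse floor.  (the loading dock: 3S 3Z; the warehouse floor: 3S 2Z)
4. 1 scientist ← the loading dock.  (the loading dock: 4S 3Z; the warehouse floor: 2S 2Z)
5. 2 scientists and 1 zombie → the warehouse floor.  (the loading dock: 2S 2Z; the warehouse floor: 4S 3Z)
6. 1 scientist ← the loading dock.  (the loading dock: 3S 2Z; the warehouse floor: 3S 3Z)
7. 2 scientists and 1 zombie → the warehouse floor.  (the loading dock: 1S 1Z; the warehouse floor: 5S 4Z)
8. 1 scientist ← the loading dock.  (the loading dock: 2S 1Z; the warehouse floor: 4S 4Z)
9. 2 scientists and 1 zombie → the warehouse floor.  (the loading dock: 0S 0Z; the warehouse floor: 6S 5Z)

9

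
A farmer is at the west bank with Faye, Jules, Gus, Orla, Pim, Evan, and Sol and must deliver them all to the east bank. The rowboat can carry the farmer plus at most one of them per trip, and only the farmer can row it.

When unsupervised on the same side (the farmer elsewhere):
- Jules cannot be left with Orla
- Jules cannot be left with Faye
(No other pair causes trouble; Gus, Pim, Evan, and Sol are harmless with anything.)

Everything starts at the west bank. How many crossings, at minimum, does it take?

Counting alone: the farmer can take at most 1 across per trip to the east bank, so moving all 7 needs at least 7 loaded trips out, with a return between consecutive ones — at least 13 crossings.
The safety rule pushes this higher. Following every safe sequence of crossings, the most of the 7 that can be at the east bank as the rowboat arrives there on crossing 13 is 6 — never all 7.
So no plan with fewer than 15 crossings exists, and this one achieves 15:
1. Farmer goes to the east bank with Jules.
2. Farmer goes back to the west bank alone.
3. Farmer goes to the east bank with Faye.
4. Farmer goes back to the west bank with Jules.
5. Farmer goes to the east bank with Orla.
6. Farmer goes back to the west bank alone.
7. Farmer goes to the east bank with Gus.
8. Farmer goes back to the west bank alone.
9. Farmer goes to the east bank with Pim.
10. Farmer goes back to the west bank alone.
11. Farmer goes to the east bank with Evan.
12. Farmer goes back to the west bank alone.
13. Farmer goes to the east bank with Sol.
14. Farmer goes back to the west bank alone.
15. Farmer goes to the east bank with Jules.

15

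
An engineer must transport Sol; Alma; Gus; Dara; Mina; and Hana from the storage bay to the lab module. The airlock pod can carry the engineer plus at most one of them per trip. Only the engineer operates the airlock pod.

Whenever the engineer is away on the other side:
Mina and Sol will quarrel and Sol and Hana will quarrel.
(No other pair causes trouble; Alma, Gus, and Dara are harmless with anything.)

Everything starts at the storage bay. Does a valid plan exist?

Yes

1. Engineer goes to the lab module with Sol.  [the storage bay: Alma, Dara, Gus, Hana, Mina | the lab module: Sol]
2. Engineer goes back to the storage bay alone.  [the storage bay: Alma, Dara, Gus, Hana, Mina | the lab module: Sol]
3. Engineer goes to the lab module with Alma.  [the storage bay: Dara, Gus, Hana, Mina | the lab module: Alma, Sol]
4. Engineer goes back to the storage bay alone.  [the storage bay: Dara, Gus, Hana, Mina | the lab module: Alma, Sol]
5. Engineer goes to the lab module with Gus.  [the storage bay: Dara, Hana, Mina | the lab module: Alma, Gus, Sol]
6. Engineer goes back to the storage bay alone.  [the storage bay: Dara, Hana, Mina | the lab module: Alma, Gus, Sol]
7. Engineer goes to the lab module with Dara.  [the storage bay: Hana, Mina | the lab module: Alma, Dara, Gus, Sol]
8. Engineer goes back to the storage bay alone.  [the storage bay: Hana, Mina | the lab module: Alma, Dara, Gus, Sol]
9. Engineer goes to the lab module with Mina.  [the storage bay: Hana | the lab module: Alma, Dara, Gus, Mina, Sol]
10. Engineer goes back to the storage bay with Sol.  [the storage bay: Hana, Sol | the lab module: Alma, Dara, Gus, Mina]
11. Engineer goes to the lab module with Hana.  [the storage bay: Sol | the lab module: Alma, Dara, Gus, Hana, Mina]
12. Engineer goes back to the storage bay alone.  [the storage bay: Sol | the lab module: Alma, Dara, Gus, Hana, Mina]
13. Engineer goes to the lab module with Sol.  [the storage bay: — | the lab module: Alma, Dara, Gus, Hana, Mina, Sol]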